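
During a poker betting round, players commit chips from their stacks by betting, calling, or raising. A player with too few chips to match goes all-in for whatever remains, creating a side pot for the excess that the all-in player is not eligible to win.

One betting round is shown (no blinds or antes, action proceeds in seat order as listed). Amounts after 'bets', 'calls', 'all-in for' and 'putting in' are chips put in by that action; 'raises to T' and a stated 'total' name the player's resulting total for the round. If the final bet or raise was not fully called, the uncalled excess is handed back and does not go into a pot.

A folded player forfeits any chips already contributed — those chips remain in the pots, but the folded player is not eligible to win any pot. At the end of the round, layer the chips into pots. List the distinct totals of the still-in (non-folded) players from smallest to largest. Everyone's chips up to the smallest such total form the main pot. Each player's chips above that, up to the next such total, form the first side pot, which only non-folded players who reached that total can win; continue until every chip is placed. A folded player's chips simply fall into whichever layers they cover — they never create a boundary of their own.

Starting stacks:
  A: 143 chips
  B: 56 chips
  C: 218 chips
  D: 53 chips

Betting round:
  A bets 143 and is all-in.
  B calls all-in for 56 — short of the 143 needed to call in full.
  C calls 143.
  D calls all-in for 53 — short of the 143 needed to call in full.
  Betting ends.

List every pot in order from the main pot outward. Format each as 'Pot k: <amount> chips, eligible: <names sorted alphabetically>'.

Pot 1: 212 chips, eligible: A, B, C, D
Pot 2: 9 chips, eligible: A, B, C
Pot 3: 174 chips, eligible: A, C

Derivation:
Contributions: A=143, B=56, C=143, D=53
Pot levels (distinct totals of non-folded players): 53, 56, 143
Layer 1-53: 53 each from A, B, C, D = 53*4 = 212 chips; eligible A, B, C, D
Layer 54-56: 3 each from A, B, C = 3*3 = 9 chips; eligible A, B, C
Layer 57-143: 87 each from A, C = 87*2 = 174 chips; eligible A, C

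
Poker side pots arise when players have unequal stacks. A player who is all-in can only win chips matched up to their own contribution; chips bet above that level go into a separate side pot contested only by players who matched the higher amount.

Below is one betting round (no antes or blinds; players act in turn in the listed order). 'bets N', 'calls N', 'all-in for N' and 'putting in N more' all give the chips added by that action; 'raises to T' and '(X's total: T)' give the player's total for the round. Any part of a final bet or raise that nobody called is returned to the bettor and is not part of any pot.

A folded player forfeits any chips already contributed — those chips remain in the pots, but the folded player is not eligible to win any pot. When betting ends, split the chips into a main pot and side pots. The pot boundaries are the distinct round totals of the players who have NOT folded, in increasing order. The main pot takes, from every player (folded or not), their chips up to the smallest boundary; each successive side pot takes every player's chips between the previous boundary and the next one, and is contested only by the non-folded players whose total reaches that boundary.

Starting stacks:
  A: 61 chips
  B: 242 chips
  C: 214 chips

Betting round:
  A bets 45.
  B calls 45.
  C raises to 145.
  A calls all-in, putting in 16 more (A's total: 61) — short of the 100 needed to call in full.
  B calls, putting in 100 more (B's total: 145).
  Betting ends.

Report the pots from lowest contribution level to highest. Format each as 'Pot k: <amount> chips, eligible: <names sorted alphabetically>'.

Pot 1: 183 chips, eligible: A, B, C
Pot 2: 168 chips, eligible: B, C

Derivation:
Contributions: A=61, B=145, C=145
Pot levels (distinct totals of non-folded players): 61, 145
Layer 1-61: 61 each from A, B, C = 61*3 = 183 chips; eligible A, B, C
Layer 62-145: 84 each from B, C = 84*2 = 168 chips; eligible B, C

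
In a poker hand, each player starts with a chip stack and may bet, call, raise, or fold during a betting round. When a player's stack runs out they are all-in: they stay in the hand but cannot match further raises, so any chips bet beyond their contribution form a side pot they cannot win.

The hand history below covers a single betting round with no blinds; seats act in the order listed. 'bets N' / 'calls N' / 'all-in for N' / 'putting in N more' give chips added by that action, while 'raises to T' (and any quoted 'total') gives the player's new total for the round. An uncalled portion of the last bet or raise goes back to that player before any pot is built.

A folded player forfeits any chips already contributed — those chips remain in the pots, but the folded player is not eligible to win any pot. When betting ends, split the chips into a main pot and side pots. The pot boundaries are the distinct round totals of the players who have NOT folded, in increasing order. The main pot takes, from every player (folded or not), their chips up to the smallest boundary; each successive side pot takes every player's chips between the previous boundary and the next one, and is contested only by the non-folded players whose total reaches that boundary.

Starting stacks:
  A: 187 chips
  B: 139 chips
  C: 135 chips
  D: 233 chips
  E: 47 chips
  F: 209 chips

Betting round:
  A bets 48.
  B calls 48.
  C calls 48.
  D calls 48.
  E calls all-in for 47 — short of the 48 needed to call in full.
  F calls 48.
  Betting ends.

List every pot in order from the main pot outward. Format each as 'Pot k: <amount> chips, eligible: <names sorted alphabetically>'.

Pot 1: 282 chips, eligible: A, B, C, D, E, F
Pot 2: 5 chips, eligible: A, B, C, D, F

Derivation:
Contributions: A=48, B=48, C=48, D=48, E=47, F=48
Pot levels (distinct totals of non-folded players): 47, 48
Layer 1-47: 47 each from A, B, C, D, E, F = 47*6 = 282 chips; eligible A, B, C, D, E, F
Layer 48-48: 1 each from A, B, C, D, F = 1*5 = 5 chips; eligible A, B, C, D, F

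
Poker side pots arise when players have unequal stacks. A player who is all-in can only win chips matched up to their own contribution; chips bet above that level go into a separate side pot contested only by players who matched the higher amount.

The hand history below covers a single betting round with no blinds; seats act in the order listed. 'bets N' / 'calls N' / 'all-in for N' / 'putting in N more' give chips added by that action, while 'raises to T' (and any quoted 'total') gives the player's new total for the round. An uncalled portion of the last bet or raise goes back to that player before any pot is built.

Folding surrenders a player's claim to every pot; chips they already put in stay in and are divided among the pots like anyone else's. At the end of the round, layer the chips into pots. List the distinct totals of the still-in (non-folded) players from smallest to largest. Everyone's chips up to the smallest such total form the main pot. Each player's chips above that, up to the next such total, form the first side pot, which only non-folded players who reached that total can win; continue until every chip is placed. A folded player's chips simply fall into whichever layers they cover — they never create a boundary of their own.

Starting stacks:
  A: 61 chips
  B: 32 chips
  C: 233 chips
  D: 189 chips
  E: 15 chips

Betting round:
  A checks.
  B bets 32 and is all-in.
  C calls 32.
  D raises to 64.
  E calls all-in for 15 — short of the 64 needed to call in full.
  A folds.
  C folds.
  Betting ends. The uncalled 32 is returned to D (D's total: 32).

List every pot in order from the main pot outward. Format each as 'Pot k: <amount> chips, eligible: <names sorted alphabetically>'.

Pot 1: 60 chips, eligible: B, D, E
Pot 2: 51 chips, eligible: B, D

Derivation:
Contributions (after 32 returned to D): B=32, C=32, D=32, E=15
Folded: A, C
Pot levels (distinct totals of non-folded players): 15, 32
Layer 1-15: 15 each from B, C, D, E = 15*4 = 60 chips; eligible B, D, E
Layer 16-32: 17 each from B, C, D = 17*3 = 51 chips; eligible B, D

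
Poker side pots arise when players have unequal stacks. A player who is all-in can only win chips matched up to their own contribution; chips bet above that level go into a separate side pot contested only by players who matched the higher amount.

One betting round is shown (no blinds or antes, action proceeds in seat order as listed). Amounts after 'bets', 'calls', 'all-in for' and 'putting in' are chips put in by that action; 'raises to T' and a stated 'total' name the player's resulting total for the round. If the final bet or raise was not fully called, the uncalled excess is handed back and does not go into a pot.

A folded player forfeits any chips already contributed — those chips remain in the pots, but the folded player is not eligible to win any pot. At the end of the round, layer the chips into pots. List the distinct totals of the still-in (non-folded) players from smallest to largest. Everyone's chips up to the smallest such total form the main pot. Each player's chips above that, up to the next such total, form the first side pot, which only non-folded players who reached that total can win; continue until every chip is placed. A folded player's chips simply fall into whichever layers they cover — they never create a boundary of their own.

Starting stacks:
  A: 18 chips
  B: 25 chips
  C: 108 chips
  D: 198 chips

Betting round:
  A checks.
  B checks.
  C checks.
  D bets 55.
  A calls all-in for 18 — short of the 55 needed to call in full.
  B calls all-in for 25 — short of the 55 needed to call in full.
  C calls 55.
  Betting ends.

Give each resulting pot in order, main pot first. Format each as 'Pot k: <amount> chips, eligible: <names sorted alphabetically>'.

Pot 1: 72 chips, eligible: A, B, C, D
Pot 2: 21 chips, eligible: B, C, D
Pot 3: 60 chips, eligible: C, D

Derivation:
Contributions: A=18, B=25, C=55, D=55
Pot levels (distinct totals of non-folded players): 18, 25, 55
Layer 1-18: 18 each from A, B, C, D = 18*4 = 72 chips; eligible A, B, C, D
Layer 19-25: 7 each from B, C, D = 7*3 = 21 chips; eligible B, C, D
Layer 26-55: 30 each from C, D = 30*2 = 60 chips; eligible C, D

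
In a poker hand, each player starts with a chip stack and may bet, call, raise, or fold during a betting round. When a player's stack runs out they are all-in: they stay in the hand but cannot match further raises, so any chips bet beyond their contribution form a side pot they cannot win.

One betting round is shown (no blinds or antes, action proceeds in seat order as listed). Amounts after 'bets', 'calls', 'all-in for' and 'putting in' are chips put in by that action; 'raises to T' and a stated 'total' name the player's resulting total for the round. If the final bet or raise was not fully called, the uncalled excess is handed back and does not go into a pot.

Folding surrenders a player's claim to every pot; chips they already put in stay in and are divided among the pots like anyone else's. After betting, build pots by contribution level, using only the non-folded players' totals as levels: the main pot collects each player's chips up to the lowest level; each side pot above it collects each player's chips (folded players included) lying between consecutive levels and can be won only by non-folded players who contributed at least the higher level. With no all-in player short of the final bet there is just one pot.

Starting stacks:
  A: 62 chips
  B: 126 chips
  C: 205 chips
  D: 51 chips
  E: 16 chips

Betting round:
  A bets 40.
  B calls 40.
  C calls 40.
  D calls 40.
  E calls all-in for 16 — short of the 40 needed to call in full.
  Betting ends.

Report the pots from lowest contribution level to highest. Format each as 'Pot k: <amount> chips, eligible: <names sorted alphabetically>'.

Pot 1: 80 chips, eligible: A, B, C, D, E
Pot 2: 96 chips, eligible: A, B, C, D

Derivation:
Contributions: A=40, B=40, C=40, D=40, E=16
Pot levels (distinct totals of non-folded players): 16, 40
Layer 1-16: 16 each from A, B, C, D, E = 16*5 = 80 chips; eligible A, B, C, D, E
Layer 17-40: 24 each from A, B, C, D = 24*4 = 96 chips; eligible A, B, C, D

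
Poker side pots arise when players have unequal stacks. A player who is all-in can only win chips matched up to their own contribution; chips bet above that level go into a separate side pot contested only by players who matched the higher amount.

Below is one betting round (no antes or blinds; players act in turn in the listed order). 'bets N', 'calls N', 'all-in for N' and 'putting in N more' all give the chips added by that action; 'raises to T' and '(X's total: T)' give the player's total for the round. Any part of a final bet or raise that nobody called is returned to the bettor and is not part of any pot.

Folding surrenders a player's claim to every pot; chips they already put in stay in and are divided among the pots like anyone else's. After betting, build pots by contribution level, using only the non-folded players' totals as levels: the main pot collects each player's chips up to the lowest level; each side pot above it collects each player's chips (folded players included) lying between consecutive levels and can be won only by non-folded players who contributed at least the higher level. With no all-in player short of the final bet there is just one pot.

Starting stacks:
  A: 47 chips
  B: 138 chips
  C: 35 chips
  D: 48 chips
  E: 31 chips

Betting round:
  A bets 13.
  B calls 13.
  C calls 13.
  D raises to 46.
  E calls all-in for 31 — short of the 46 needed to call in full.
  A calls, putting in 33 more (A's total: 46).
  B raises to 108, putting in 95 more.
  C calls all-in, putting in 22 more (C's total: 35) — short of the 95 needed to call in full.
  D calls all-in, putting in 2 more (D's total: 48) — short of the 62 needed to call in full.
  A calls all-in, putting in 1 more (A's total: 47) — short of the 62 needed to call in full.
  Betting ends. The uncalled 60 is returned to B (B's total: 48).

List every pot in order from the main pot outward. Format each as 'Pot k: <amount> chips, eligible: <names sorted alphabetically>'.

Pot 1: 155 chips, eligible: A, B, C, D, E
Pot 2: 16 chips, eligible: A, B, C, D
Pot 3: 36 chips, eligible: A, B, D
Pot 4: 2 chips, eligible: B, D

Derivation:
Contributions (after 60 returned to B): A=47, B=48, C=35, D=48, E=31
Pot levels (distinct totals of non-folded players): 31, 35, 47, 48
Layer 1-31: 31 each from A, B, C, D, E = 31*5 = 155 chips; eligible A, B, C, D, E
Layer 32-35: 4 each from A, B, C, D = 4*4 = 16 chips; eligible A, B, C, D
Layer 36-47: 12 each from A, B, D = 12*3 = 36 chips; eligible A, B, D
Layer 48-48: 1 each from B, D = 1*2 = 2 chips; eligible B, D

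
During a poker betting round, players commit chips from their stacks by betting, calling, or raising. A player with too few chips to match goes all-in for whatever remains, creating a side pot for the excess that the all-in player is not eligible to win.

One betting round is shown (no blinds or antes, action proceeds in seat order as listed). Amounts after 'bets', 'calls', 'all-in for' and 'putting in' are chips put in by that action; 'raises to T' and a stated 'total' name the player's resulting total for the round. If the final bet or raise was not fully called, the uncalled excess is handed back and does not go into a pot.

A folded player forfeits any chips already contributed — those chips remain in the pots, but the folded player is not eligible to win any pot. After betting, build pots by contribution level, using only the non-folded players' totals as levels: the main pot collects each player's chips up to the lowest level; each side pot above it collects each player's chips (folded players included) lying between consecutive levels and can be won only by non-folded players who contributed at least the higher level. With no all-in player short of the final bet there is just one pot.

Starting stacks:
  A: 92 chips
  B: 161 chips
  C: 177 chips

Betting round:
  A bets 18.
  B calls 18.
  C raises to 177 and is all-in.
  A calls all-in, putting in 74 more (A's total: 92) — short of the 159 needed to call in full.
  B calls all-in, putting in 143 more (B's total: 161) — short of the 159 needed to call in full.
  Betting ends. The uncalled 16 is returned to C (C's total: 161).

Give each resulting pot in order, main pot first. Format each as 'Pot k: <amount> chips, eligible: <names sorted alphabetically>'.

Contributions (after 16 returned to C): A=92, B=161, C=161
Pot levels (distinct totals of non-folded players): 92, 161
Layer 1-92: 92 each from A, B, C = 92*3 = 276 chips; eligible A, B, C
Layer 93-161: 69 each from B, C = 69*2 = 138 chips; eligible B, C

Pot 1: 276 chips, eligible: A, B, C
Pot 2: 138 chips, eligible: B, C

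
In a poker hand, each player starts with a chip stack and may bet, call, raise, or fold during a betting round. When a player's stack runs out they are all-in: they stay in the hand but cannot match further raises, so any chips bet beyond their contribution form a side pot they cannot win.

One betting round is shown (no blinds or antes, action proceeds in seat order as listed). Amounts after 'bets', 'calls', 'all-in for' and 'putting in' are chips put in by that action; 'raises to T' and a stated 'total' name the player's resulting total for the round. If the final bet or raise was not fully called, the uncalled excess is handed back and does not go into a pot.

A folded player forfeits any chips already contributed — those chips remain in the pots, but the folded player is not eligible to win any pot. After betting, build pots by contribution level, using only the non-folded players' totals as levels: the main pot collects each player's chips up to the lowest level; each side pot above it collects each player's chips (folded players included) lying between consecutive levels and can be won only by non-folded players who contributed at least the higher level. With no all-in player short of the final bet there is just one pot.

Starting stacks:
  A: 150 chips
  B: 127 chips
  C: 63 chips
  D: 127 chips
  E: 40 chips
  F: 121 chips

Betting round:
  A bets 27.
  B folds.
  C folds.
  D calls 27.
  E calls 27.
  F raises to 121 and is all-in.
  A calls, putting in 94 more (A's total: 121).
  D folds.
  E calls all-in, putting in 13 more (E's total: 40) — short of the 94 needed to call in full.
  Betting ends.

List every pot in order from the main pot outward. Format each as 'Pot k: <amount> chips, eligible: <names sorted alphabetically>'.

Pot 1: 147 chips, eligible: A, E, F
Pot 2: 162 chips, eligible: A, F

Derivation:
Contributions: A=121, D=27, E=40, F=121
Folded: B, C, D
Pot levels (distinct totals of non-folded players): 40, 121
Layer 1-40: A 40 + D 27 + E 40 + F 40 = 147 chips; eligible A, E, F
Layer 41-121: 81 each from A, F = 81*2 = 162 chips; eligible A, F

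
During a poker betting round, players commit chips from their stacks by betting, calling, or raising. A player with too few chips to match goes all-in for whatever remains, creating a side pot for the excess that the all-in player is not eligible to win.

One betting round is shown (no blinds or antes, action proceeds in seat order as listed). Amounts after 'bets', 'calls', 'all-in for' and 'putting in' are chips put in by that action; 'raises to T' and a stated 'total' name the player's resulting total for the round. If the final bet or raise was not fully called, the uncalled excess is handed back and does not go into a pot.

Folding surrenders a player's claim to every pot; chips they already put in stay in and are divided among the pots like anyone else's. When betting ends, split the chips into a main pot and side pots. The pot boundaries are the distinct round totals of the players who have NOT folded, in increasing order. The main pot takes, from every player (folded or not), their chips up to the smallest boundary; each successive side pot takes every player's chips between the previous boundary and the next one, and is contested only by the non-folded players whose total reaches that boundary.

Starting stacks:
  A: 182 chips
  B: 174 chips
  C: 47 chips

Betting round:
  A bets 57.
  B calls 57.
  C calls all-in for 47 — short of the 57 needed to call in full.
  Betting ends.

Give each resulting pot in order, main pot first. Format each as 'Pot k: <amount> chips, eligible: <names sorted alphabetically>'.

Contributions: A=57, B=57, C=47
Pot levels (distinct totals of non-folded players): 47, 57
Layer 1-47: 47 each from A, B, C = 47*3 = 141 chips; eligible A, B, C
Layer 48-57: 10 each from A, B = 10*2 = 20 chips; eligible A, B

Pot 1: 141 chips, eligible: A, B, C
Pot 2: 20 chips, eligible: A, B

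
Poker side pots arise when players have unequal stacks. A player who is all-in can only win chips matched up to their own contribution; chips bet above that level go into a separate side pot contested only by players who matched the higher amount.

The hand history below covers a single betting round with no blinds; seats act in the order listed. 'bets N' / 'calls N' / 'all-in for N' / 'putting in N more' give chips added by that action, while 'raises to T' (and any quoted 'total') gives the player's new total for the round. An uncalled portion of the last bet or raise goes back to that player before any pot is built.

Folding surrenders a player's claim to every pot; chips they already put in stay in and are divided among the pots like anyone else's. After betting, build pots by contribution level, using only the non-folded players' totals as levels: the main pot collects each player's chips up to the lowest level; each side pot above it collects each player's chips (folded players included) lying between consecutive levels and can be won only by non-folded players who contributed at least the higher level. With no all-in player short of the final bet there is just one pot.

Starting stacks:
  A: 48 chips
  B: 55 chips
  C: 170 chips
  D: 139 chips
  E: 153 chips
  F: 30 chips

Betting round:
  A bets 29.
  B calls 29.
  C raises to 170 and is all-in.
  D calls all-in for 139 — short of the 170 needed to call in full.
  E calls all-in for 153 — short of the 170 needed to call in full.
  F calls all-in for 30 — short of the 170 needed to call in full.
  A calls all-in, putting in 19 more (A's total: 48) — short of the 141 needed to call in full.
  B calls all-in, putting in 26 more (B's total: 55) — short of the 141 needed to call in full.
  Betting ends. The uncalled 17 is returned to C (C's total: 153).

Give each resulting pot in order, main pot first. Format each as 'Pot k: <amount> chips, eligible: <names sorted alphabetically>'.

Pot 1: 180 chips, eligible: A, B, C, D, E, F
Pot 2: 90 chips, eligible: A, B, C, D, E
Pot 3: 28 chips, eligible: B, C, D, E
Pot 4: 252 chips, eligible: C, D, E
Pot 5: 28 chips, eligible: C, E

Derivation:
Contributions (after 17 returned to C): A=48, B=55, C=153, D=139, E=153, F=30
Pot levels (distinct totals of non-folded players): 30, 48, 55, 139, 153
Layer 1-30: 30 each from A, B, C, D, E, F = 30*6 = 180 chips; eligible A, B, C, D, E, F
Layer 31-48: 18 each from A, B, C, D, E = 18*5 = 90 chips; eligible A, B, C, D, E
Layer 49-55: 7 each from B, C, D, E = 7*4 = 28 chips; eligible B, C, D, E
Layer 56-139: 84 each from C, D, E = 84*3 = 252 chips; eligible C, D, E
Layer 140-153: 14 each from C, E = 14*2 = 28 chips; eligible C, E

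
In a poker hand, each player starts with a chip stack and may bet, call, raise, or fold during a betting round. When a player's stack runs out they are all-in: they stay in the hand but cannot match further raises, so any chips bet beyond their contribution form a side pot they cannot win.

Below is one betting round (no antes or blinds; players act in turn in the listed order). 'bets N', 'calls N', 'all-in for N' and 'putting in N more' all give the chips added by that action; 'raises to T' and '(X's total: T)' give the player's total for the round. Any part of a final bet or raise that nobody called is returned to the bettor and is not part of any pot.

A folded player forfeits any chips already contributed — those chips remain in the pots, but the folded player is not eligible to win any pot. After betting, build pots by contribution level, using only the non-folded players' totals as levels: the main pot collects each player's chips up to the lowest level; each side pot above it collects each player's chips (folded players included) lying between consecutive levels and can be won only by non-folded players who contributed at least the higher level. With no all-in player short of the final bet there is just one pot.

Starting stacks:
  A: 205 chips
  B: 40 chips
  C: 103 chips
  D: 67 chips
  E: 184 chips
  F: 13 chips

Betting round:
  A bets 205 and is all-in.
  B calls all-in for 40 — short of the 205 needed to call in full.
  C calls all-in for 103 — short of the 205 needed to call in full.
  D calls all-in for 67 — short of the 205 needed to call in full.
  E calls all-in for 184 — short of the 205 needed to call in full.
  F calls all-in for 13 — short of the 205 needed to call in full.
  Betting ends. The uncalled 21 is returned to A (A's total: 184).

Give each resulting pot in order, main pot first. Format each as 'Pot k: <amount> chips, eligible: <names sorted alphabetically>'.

Contributions (after 21 returned to A): A=184, B=40, C=103, D=67, E=184, F=13
Pot levels (distinct totals of non-folded players): 13, 40, 67, 103, 184
Layer 1-13: 13 each from A, B, C, D, E, F = 13*6 = 78 chips; eligible A, B, C, D, E, F
Layer 14-40: 27 each from A, B, C, D, E = 27*5 = 135 chips; eligible A, B, C, D, E
Layer 41-67: 27 each from A, C, D, E = 27*4 = 108 chips; eligible A, C, D, E
Layer 68-103: 36 each from A, C, E = 36*3 = 108 chips; eligible A, C, E
Layer 104-184: 81 each from A, E = 81*2 = 162 chips; eligible A, E

Pot 1: 78 chips, eligible: A, B, C, D, E, F
Pot 2: 135 chips, eligible: A, B, C, D, E
Pot 3: 108 chips, eligible: A, C, D, E
Pot 4: 108 chips, eligible: A, C, E
Pot 5: 162 chips, eligible: A, E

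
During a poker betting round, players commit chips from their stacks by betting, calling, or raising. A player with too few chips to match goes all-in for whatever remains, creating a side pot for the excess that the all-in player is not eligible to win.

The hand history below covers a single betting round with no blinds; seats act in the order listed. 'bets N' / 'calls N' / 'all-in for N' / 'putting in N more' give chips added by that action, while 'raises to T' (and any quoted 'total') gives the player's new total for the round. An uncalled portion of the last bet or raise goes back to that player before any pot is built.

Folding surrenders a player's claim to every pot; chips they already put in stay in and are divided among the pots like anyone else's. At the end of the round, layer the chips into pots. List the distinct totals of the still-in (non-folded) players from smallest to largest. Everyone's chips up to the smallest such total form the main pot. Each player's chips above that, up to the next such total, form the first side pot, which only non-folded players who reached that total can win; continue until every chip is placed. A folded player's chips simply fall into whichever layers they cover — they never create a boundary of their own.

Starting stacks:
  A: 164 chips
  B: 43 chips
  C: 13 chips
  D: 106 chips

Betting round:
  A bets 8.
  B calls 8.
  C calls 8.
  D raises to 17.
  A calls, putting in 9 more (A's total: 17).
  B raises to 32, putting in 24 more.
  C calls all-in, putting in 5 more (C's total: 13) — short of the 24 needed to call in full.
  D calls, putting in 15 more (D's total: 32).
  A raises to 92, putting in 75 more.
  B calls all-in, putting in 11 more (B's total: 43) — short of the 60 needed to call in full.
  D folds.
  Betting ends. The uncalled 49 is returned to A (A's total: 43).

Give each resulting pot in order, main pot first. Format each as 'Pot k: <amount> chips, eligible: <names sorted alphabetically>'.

Pot 1: 52 chips, eligible: A, B, C
Pot 2: 79 chips, eligible: A, B

Derivation:
Contributions (after 49 returned to A): A=43, B=43, C=13, D=32
Folded: D
Pot levels (distinct totals of non-folded players): 13, 43
Layer 1-13: 13 each from A, B, C, D = 13*4 = 52 chips; eligible A, B, C
Layer 14-43: A 30 + B 30 + D 19 = 79 chips; eligible A, B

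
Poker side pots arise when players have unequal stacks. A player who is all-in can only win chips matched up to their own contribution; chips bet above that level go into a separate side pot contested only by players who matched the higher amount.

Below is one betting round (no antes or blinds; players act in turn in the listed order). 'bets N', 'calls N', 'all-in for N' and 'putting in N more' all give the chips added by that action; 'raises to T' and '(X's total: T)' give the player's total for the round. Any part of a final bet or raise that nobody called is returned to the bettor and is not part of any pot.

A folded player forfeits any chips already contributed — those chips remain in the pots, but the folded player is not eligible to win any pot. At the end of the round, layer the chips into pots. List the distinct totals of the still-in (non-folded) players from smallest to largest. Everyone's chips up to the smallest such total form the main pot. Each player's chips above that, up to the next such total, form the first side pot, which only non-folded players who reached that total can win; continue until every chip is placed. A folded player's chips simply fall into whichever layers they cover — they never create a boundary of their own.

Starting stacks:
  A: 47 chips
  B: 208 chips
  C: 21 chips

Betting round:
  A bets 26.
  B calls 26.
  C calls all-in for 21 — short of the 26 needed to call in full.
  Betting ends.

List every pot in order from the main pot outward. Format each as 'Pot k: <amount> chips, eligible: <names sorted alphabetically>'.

Contributions: A=26, B=26, C=21
Pot levels (distinct totals of non-folded players): 21, 26
Layer 1-21: 21 each from A, B, C = 21*3 = 63 chips; eligible A, B, C
Layer 22-26: 5 each from A, B = 5*2 = 10 chips; eligible A, B

Pot 1: 63 chips, eligible: A, B, C
Pot 2: 10 chips, eligible: A, B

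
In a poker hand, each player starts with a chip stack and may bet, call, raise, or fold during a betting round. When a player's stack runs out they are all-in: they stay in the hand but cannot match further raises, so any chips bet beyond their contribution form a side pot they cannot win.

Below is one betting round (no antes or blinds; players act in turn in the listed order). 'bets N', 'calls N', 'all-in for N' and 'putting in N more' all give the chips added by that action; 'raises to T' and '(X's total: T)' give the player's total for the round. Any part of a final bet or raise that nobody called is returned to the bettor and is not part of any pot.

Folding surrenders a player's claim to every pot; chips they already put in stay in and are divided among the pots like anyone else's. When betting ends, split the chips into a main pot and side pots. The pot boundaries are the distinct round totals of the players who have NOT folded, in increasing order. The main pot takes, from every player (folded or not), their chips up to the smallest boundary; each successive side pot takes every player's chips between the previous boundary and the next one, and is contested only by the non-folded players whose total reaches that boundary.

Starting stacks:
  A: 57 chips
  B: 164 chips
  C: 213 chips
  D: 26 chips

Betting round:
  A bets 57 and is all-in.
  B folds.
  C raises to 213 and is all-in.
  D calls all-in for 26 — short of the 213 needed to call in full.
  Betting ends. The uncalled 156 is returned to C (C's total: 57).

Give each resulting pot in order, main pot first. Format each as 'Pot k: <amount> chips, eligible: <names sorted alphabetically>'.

Contributions (after 156 returned to C): A=57, C=57, D=26
Folded: B
Pot levels (distinct totals of non-folded players): 26, 57
Layer 1-26: 26 each from A, C, D = 26*3 = 78 chips; eligible A, C, D
Layer 27-57: 31 each from A, C = 31*2 = 62 chips; eligible A, C

Pot 1: 78 chips, eligible: A, C, D
Pot 2: 62 chips, eligible: A, C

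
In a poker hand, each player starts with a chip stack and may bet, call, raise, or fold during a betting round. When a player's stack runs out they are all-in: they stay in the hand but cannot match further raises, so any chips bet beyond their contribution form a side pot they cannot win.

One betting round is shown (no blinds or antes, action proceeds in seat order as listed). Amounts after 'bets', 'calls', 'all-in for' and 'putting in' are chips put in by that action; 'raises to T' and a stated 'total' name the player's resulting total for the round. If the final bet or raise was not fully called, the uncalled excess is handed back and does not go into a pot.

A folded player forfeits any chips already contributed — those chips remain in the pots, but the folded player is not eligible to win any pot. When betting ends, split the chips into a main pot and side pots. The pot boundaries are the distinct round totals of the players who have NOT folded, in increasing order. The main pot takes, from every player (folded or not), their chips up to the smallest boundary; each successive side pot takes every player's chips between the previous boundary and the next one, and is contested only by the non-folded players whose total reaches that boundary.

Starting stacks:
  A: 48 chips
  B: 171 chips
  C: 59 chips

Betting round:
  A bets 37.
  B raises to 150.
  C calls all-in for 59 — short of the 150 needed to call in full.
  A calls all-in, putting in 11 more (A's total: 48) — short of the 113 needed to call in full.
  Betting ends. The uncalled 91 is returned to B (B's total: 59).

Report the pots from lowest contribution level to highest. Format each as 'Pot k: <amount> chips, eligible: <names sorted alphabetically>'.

Pot 1: 144 chips, eligible: A, B, C
Pot 2: 22 chips, eligible: B, C

Derivation:
Contributions (after 91 returned to B): A=48, B=59, C=59
Pot levels (distinct totals of non-folded players): 48, 59
Layer 1-48: 48 each from A, B, C = 48*3 = 144 chips; eligible A, B, C
Layer 49-59: 11 each from B, C = 11*2 = 22 chips; eligible B, C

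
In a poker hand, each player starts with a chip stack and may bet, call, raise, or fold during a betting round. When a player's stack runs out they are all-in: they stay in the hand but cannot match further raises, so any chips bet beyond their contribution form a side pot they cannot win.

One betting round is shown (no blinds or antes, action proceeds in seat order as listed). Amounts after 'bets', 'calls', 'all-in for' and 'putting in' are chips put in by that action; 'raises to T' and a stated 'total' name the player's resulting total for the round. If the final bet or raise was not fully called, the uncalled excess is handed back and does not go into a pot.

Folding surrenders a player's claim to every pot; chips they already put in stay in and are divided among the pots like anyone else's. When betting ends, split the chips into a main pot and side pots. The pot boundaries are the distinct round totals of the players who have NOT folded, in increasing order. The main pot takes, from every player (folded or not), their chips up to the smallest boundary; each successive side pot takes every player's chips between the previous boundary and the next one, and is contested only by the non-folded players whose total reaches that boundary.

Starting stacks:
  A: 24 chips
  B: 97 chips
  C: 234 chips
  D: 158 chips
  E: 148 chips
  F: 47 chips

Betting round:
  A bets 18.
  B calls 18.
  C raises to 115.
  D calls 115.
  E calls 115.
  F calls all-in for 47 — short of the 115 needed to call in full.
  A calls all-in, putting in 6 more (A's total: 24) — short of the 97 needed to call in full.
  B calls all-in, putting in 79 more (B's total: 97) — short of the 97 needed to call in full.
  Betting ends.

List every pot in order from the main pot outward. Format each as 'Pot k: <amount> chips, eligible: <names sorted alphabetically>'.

Contributions: A=24, B=97, C=115, D=115, E=115, F=47
Pot levels (distinct totals of non-folded players): 24, 47, 97, 115
Layer 1-24: 24 each from A, B, C, D, E, F = 24*6 = 144 chips; eligible A, B, C, D, E, F
Layer 25-47: 23 each from B, C, D, E, F = 23*5 = 115 chips; eligible B, C, D, E, F
Layer 48-97: 50 each from B, C, D, E = 50*4 = 200 chips; eligible B, C, D, E
Layer 98-115: 18 each from C, D, E = 18*3 = 54 chips; eligible C, D, E

Pot 1: 144 chips, eligible: A, B, C, D, E, F
Pot 2: 115 chips, eligible: B, C, D, E, F
Pot 3: 200 chips, eligible: B, C, D, E
Pot 4: 54 chips, eligible: C, D, E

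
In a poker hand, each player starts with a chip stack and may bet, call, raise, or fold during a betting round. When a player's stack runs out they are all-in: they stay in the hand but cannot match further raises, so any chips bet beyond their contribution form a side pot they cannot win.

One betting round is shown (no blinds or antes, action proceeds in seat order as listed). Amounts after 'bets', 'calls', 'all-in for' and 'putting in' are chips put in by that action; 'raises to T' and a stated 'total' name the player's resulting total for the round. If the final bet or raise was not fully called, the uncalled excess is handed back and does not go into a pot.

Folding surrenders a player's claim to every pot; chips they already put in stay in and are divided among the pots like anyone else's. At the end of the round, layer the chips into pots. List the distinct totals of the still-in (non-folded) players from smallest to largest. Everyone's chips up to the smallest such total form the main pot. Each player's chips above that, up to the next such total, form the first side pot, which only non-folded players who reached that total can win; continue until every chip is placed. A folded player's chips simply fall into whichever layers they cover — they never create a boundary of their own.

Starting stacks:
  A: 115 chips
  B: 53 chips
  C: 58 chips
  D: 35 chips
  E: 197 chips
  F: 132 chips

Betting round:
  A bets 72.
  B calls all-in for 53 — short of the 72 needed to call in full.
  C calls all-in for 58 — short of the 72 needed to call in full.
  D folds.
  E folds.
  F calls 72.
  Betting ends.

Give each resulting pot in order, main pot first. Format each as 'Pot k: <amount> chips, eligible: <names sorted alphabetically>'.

Pot 1: 212 chips, eligible: A, B, C, F
Pot 2: 15 chips, eligible: A, C, F
Pot 3: 28 chips, eligible: A, F

Derivation:
Contributions: A=72, B=53, C=58, F=72
Folded: D, E
Pot levels (distinct totals of non-folded players): 53, 58, 72
Layer 1-53: 53 each from A, B, C, F = 53*4 = 212 chips; eligible A, B, C, F
Layer 54-58: 5 each from A, C, F = 5*3 = 15 chips; eligible A, C, F
Layer 59-72: 14 each from A, F = 14*2 = 28 chips; eligible A, F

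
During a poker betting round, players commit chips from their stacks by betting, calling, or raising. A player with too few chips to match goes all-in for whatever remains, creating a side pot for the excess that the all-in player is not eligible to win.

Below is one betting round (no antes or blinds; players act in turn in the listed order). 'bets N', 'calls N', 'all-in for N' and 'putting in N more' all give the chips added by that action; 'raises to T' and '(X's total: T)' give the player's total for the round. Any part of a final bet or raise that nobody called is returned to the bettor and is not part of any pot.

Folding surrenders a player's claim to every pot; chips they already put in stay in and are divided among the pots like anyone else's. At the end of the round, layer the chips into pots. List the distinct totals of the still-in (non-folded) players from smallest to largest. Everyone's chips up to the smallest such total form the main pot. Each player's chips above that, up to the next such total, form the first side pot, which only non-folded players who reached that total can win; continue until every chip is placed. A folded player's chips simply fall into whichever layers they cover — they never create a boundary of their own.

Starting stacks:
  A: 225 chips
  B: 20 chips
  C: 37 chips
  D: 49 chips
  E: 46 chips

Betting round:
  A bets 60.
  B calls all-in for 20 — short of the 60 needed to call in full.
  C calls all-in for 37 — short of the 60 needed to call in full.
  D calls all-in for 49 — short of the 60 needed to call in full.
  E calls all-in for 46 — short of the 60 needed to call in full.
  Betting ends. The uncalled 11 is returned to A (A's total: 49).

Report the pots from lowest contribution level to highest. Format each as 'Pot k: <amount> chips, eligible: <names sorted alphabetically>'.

Pot 1: 100 chips, eligible: A, B, C, D, E
Pot 2: 68 chips, eligible: A, C, D, E
Pot 3: 27 chips, eligible: A, D, E
Pot 4: 6 chips, eligible: A, D

Derivation:
Contributions (after 11 returned to A): A=49, B=20, C=37, D=49, E=46
Pot levels (distinct totals of non-folded players): 20, 37, 46, 49
Layer 1-20: 20 each from A, B, C, D, E = 20*5 = 100 chips; eligible A, B, C, D, E
Layer 21-37: 17 each from A, C, D, E = 17*4 = 68 chips; eligible A, C, D, E
Layer 38-46: 9 each from A, D, E = 9*3 = 27 chips; eligible A, D, E
Layer 47-49: 3 each from A, D = 3*2 = 6 chips; eligible A, D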